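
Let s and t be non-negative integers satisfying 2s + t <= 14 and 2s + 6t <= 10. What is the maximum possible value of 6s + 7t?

30

(s,t)=(5,0): 2·5+1·0=10≤14, 2·5+6·0=10≤10, objective 30.
(s,t)=(4,0): 2·4+1·0=8≤14, 2·4+6·0=8≤10, objective 24.
Maximum is 30 at (s,t)=(5,0).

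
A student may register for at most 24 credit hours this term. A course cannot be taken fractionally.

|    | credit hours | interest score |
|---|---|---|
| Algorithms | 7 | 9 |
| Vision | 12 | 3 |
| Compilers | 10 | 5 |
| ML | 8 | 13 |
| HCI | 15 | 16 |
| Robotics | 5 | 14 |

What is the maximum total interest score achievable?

Allowing fractional choices, the relaxed optimum would be about 40.3, but courses are indivisible.
HCI + Robotics: credit hours 15 + 5 = 20 ≤ 24, interest score 16 + 14 = 30.
Compilers + ML + Robotics: credit hours 10 + 8 + 5 = 23 ≤ 24, interest score 5 + 13 + 14 = 32.
Algorithms + ML + Robotics: credit hours 7 + 8 + 5 = 20 ≤ 24, interest score 9 + 13 + 14 = 36.
Best is Algorithms, ML, and Robotics with total interest score 36.

36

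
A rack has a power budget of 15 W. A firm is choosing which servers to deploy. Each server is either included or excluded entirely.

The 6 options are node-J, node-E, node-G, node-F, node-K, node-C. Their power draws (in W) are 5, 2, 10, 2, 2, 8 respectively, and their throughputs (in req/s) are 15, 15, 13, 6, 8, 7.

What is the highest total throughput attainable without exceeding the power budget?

Take node-J, node-E, node-F, and node-K: power draw 5 + 2 + 2 + 2 = 11 ≤ 15, throughput 15 + 15 + 6 + 8 = 44.
No other feasible combination does better.

44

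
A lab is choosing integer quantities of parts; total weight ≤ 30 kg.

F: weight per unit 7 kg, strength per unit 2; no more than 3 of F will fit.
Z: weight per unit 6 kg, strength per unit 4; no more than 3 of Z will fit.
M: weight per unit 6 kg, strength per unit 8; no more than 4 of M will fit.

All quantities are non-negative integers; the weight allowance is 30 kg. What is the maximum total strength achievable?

1×Z and 4×M: weight 30 ≤ 30, strength 1·4 + 4·8 = 36.
4×M: weight 24 ≤ 30, strength 4·8 = 32.
Best is 36.

36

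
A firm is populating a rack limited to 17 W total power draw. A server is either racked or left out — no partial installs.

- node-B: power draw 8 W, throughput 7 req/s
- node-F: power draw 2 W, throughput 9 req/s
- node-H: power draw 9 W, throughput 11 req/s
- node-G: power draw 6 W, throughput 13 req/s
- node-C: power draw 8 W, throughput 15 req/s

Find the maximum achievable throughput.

37

This is a 0-1 knapsack instance.
Take node-F, node-G, and node-C: power draw 2 + 6 + 8 = 16 ≤ 17, throughput 9 + 13 + 15 = 37.
No other feasible combination does better.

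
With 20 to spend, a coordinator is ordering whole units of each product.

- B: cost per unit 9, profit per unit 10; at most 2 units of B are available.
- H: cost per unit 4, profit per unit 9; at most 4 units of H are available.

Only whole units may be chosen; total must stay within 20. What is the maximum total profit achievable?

This is a bounded integer knapsack.
1×B and 2×H: cost 17 ≤ 20, profit 1·10 + 2·9 = 28.
4×H: cost 16 ≤ 20, profit 4·9 = 36.
Best is 36.

36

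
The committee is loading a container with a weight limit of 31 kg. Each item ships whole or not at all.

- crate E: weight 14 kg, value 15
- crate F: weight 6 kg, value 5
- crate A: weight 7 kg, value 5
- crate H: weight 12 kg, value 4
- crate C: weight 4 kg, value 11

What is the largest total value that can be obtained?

36

This is a 0-1 knapsack instance.
crate E + crate F + crate C: weight 14 + 6 + 4 = 24 ≤ 31, value 15 + 5 + 11 = 31.
crate E + crate F + crate A + crate C: weight 14 + 6 + 7 + 4 = 31 ≤ 31, value 15 + 5 + 5 + 11 = 36.
crate E + crate A + crate C: weight 14 + 7 + 4 = 25 ≤ 31, value 15 + 5 + 11 = 31.
Best is crate E, crate F, crate A, and crate C with total value 36.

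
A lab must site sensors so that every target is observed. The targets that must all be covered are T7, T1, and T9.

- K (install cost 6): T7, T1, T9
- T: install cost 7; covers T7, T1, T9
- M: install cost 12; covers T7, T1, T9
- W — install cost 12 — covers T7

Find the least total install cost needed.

6

K alone covers T7, T1, T9 — every target.
Total install cost: 6.
No cover costs less than 6.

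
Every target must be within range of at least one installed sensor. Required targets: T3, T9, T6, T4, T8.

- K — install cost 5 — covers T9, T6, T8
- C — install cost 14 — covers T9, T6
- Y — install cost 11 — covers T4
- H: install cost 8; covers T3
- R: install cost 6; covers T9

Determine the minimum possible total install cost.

24

Choose K, Y, and H: together they cover T3, T9, T6, T4, T8 — every target.
Total install cost: 5 + 11 + 8 = 24.
No cover costs less than 24.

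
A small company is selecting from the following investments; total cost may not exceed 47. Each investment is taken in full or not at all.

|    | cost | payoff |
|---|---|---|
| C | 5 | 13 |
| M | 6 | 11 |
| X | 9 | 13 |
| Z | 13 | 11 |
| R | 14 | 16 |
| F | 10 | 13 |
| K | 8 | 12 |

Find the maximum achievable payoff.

67

Take C, X, R, F, and K: cost 5 + 9 + 14 + 10 + 8 = 46 ≤ 47, payoff 13 + 13 + 16 + 13 + 12 = 67.
No other feasible combination does better.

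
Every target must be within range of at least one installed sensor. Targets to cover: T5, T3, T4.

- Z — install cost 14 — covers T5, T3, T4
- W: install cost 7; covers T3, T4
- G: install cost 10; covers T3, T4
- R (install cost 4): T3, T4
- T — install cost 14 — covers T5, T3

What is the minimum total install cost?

The greedy cost-per-new-target heuristic would pick R and Z for 18, but a cheaper cover exists.
Z alone covers T5, T3, T4 — every target.
Total install cost: 14.
No cover costs less than 14.

14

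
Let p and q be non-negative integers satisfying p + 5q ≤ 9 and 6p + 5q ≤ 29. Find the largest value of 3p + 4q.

(p,q)=(4,1): 1·4+5·1=9≤9, 6·4+5·1=29≤29, objective 16.
(p,q)=(3,1): 1·3+5·1=8≤9, 6·3+5·1=23≤29, objective 13.
(p,q)=(4,0): 1·4+5·0=4≤9, 6·4+5·0=24≤29, objective 12.
(p,q)=(3,0): 1·3+5·0=3≤9, 6·3+5·0=18≤29, objective 9.
The best lattice point is (4,1), giving 16.

16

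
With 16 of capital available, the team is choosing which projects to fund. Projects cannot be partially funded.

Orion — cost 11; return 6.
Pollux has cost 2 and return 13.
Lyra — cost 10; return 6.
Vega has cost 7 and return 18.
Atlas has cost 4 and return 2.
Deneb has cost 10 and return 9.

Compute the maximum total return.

Allowing fractional choices, the relaxed optimum would be about 37.3, but projects are indivisible.
Pollux + Atlas + Deneb: cost 2 + 4 + 10 = 16 ≤ 16, return 13 + 2 + 9 = 24.
Pollux + Vega + Atlas: cost 2 + 7 + 4 = 13 ≤ 16, return 13 + 18 + 2 = 33.
Pollux + Vega: cost 2 + 7 = 9 ≤ 16, return 13 + 18 = 31.
Best is Pollux, Vega, and Atlas with total return 33.

33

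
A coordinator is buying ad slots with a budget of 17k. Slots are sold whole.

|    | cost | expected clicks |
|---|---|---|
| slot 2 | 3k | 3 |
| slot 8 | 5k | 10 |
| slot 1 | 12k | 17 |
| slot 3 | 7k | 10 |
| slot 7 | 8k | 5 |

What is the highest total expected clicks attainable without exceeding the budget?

Allowing fractional choices, the relaxed optimum would be about 27.1, but ad slots are indivisible.
slot 2 + slot 8 + slot 3: cost 3 + 5 + 7 = 15 ≤ 17, expected clicks 3 + 10 + 10 = 23.
slot 8 + slot 1: cost 5 + 12 = 17 ≤ 17, expected clicks 10 + 17 = 27.
slot 8 + slot 3: cost 5 + 7 = 12 ≤ 17, expected clicks 10 + 10 = 20.
Best is slot 8 and slot 1 with total expected clicks 27.

27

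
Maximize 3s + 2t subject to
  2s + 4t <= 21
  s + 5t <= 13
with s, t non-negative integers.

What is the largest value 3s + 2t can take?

(s,t)=(10,0): 2·10+4·0=20≤21, 1·10+5·0=10≤13, objective 30.
(s,t)=(9,0): 2·9+4·0=18≤21, 1·9+5·0=9≤13, objective 27.
The best lattice point is (10,0), giving 30.

30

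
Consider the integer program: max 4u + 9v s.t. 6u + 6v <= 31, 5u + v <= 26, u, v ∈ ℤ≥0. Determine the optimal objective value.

Relaxing integrality, the LP optimum is 46.50 at (u,v) = (0, 5.17), which is not an integer point.
(u,v)=(0,5): 6·0+6·5=30≤31, 5·0+1·5=5≤26, objective 45.
(u,v)=(1,4): 6·1+6·4=30≤31, 5·1+1·4=9≤26, objective 40.
(u,v)=(0,4): 6·0+6·4=24≤31, 5·0+1·4=4≤26, objective 36.
No feasible integer point exceeds 45.

45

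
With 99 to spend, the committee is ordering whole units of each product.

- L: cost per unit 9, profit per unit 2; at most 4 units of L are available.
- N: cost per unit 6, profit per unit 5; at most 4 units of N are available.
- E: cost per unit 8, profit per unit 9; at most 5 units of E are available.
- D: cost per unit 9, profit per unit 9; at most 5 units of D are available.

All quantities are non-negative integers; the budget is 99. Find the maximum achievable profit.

E has the best ratio (9/8); taking only E gives at most 5×9 = 45 (stopped by the supply cap of 5).
Mixing does better — 2×N, 5×E, and 5×D: cost 97 ≤ 99, profit 2·5 + 5·9 + 5·9 = 100.

100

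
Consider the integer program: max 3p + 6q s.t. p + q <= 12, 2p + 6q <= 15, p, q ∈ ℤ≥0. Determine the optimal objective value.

21

The continuous relaxation peaks at (7.5, 0) with value 22.50; rounding to a feasible lattice point costs some objective.
(p,q)=(7,0): 1·7+1·0=7≤12, 2·7+6·0=14≤15, objective 21.
(p,q)=(6,0): 1·6+1·0=6≤12, 2·6+6·0=12≤15, objective 18.
Maximum is 21 at (p,q)=(7,0).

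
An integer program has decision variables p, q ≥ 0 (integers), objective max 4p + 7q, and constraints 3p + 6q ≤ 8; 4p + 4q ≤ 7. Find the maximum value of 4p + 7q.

(p,q)=(0,1): 3·0+6·1=6≤8, 4·0+4·1=4≤7, objective 7.
(p,q)=(1,0): 3·1+6·0=3≤8, 4·1+4·0=4≤7, objective 4.
(p,q)=(0,0): 3·0+6·0=0≤8, 4·0+4·0=0≤7, objective 0.
The best lattice point is (0,1), giving 7.

7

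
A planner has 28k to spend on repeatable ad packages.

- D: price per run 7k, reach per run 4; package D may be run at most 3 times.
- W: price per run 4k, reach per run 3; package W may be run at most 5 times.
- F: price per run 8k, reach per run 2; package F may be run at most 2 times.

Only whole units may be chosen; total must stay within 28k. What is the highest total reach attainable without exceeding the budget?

5×W and 1×F: price 28 ≤ 28, reach 5·3 + 1·2 = 17.
1×D and 5×W: price 27 ≤ 28, reach 1·4 + 5·3 = 19.
Best is 19.

19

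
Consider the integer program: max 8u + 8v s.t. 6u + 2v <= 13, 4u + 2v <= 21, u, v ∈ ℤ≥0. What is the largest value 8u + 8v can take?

48

Relaxing integrality, the LP optimum is 52.00 at (u,v) = (0, 6.5), which is not an integer point.
(u,v)=(0,6): 6·0+2·6=12≤13, 4·0+2·6=12≤21, objective 48.
(u,v)=(0,5): 6·0+2·5=10≤13, 4·0+2·5=10≤21, objective 40.
Maximum is 48 at (u,v)=(0,6).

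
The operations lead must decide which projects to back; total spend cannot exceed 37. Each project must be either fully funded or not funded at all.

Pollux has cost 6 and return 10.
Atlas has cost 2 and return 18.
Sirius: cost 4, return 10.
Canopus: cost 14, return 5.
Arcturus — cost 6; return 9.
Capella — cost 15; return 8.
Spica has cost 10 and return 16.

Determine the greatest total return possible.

63

Take Pollux, Atlas, Sirius, Arcturus, and Spica: cost 6 + 2 + 4 + 6 + 10 = 28 ≤ 37, return 10 + 18 + 10 + 9 + 16 = 63.
No other feasible combination does better.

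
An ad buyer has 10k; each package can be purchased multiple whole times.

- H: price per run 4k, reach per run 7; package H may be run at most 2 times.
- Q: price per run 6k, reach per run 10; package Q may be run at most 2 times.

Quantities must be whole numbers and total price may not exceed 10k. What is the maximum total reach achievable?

H has the best ratio (7/4); taking only H gives at most 2×7 = 14 (stopped by the price limit).
Mixing does better — 1×H and 1×Q: price 10 ≤ 10, reach 1·7 + 1·10 = 17.

17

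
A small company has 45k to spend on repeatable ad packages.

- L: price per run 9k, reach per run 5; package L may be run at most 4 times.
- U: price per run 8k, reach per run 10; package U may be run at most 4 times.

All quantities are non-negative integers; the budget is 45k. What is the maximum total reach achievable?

U has the best ratio (10/8); taking only U gives at most 4×10 = 40 (stopped by the supply cap of 4).
Mixing does better — 1×L and 4×U: price 41 ≤ 45, reach 1·5 + 4·10 = 45.

45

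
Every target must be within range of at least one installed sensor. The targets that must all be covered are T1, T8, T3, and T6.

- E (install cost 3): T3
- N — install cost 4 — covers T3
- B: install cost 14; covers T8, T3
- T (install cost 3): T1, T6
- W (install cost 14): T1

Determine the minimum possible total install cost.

17

The greedy cost-per-new-target heuristic would pick T, E, and B for 20, but a cheaper cover exists.
Choose B and T: together they cover T1, T8, T3, T6 — every target.
Total install cost: 14 + 3 = 17.
No cover costs less than 17.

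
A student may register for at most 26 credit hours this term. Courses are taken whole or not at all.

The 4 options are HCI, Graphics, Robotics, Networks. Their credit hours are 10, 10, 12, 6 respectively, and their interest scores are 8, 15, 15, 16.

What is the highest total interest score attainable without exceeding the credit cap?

39

Allowing fractional choices, the relaxed optimum would be about 43.5, but courses are indivisible.
HCI + Graphics + Networks: credit hours 10 + 10 + 6 = 26 ≤ 26, interest score 8 + 15 + 16 = 39.
Graphics + Networks: credit hours 10 + 6 = 16 ≤ 26, interest score 15 + 16 = 31.
Best is HCI, Graphics, and Networks with total interest score 39.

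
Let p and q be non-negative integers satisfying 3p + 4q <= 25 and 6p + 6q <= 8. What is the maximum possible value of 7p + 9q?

9

Relaxing integrality, the LP optimum is 12.00 at (p,q) = (0, 1.33), which is not an integer point.
(p,q)=(0,1): 3·0+4·1=4≤25, 6·0+6·1=6≤8, objective 9.
(p,q)=(1,0): 3·1+4·0=3≤25, 6·1+6·0=6≤8, objective 7.
(p,q)=(0,0): 3·0+4·0=0≤25, 6·0+6·0=0≤8, objective 0.
No feasible integer point exceeds 9.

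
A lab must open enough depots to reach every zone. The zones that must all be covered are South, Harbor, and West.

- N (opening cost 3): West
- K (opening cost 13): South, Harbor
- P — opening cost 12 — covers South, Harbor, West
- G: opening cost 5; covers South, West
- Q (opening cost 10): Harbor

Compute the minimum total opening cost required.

This is an integer covering problem.
P alone covers South, Harbor, West — every zone.
Total opening cost: 12.

12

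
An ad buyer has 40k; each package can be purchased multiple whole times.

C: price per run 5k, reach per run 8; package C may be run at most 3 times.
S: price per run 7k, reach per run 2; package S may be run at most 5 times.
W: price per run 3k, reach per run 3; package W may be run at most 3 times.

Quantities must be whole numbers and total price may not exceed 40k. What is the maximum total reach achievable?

3×C, 2×S, and 3×W: price 38 ≤ 40, reach 3·8 + 2·2 + 3·3 = 37.
3×C, 1×S, and 3×W: price 31 ≤ 40, reach 3·8 + 1·2 + 3·3 = 35.
Best is 37.

37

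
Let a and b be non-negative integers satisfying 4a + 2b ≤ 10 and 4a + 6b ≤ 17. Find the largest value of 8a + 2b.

18

Relaxing integrality, the LP optimum is 20.00 at (a,b) = (2.5, 0), which is not an integer point.
(a,b)=(2,1): 4·2+2·1=10≤10, 4·2+6·1=14≤17, objective 18.
(a,b)=(2,0): 4·2+2·0=8≤10, 4·2+6·0=8≤17, objective 16.
(a,b)=(1,2): 4·1+2·2=8≤10, 4·1+6·2=16≤17, objective 12.
(a,b)=(1,1): 4·1+2·1=6≤10, 4·1+6·1=10≤17, objective 10.
Maximum is 18 at (a,b)=(2,1).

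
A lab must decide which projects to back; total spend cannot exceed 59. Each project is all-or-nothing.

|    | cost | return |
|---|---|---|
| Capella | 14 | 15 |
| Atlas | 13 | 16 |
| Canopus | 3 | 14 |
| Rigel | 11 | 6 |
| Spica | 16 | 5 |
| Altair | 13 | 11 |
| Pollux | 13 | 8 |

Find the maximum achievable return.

Take Capella, Atlas, Canopus, Altair, and Pollux: cost 14 + 13 + 3 + 13 + 13 = 56 ≤ 59, return 15 + 16 + 14 + 11 + 8 = 64.
No other feasible combination does better.

64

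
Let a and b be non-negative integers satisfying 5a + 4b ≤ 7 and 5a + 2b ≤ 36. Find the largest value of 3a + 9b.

9

The continuous relaxation peaks at (0, 1.75) with value 15.75; rounding to a feasible lattice point costs some objective.
(a,b)=(0,1): 5·0+4·1=4≤7, 5·0+2·1=2≤36, objective 9.
(a,b)=(1,0): 5·1+4·0=5≤7, 5·1+2·0=5≤36, objective 3.
(a,b)=(0,0): 5·0+4·0=0≤7, 5·0+2·0=0≤36, objective 0.
Maximum is 9 at (a,b)=(0,1).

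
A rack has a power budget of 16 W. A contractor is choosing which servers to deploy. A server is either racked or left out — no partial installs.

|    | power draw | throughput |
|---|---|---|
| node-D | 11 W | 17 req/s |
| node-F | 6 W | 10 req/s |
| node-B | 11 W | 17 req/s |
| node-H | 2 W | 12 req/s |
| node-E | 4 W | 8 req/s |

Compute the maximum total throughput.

30

node-F + node-H + node-E: power draw 6 + 2 + 4 = 12 ≤ 16, throughput 10 + 12 + 8 = 30.
node-B + node-H: power draw 11 + 2 = 13 ≤ 16, throughput 17 + 12 = 29.
node-D + node-H: power draw 11 + 2 = 13 ≤ 16, throughput 17 + 12 = 29.
Best is node-F, node-H, and node-E with total throughput 30.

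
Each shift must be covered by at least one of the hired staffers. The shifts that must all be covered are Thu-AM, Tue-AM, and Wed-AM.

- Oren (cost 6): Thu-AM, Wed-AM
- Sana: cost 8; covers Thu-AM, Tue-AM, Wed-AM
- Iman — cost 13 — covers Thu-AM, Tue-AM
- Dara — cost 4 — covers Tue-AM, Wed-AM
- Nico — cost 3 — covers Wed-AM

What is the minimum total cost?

8

Sana alone covers Thu-AM, Tue-AM, Wed-AM — every shift.
Total cost: 8.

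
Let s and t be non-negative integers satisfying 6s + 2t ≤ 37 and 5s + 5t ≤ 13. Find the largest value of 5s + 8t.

16

Relaxing integrality, the LP optimum is 20.80 at (s,t) = (0, 2.6), which is not an integer point.
(s,t)=(0,2) is feasible, giving 16.
(s,t)=(1,1) is feasible, giving 13.
(s,t)=(0,1) is feasible, giving 8.
The best lattice point is (0,2), giving 16.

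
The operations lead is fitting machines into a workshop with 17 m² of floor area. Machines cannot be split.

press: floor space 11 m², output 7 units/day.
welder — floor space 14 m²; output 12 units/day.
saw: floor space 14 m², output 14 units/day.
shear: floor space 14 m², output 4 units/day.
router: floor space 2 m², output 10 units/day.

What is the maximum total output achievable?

24

Take saw and router: floor space 14 + 2 = 16 ≤ 17, output 14 + 10 = 24.
No other feasible combination does better.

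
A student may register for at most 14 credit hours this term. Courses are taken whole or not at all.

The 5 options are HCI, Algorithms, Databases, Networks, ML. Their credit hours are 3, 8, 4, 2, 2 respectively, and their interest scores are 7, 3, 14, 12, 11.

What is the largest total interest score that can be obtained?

44

Databases + Networks + ML: credit hours 4 + 2 + 2 = 8 ≤ 14, interest score 14 + 12 + 11 = 37.
HCI + Databases + Networks + ML: credit hours 3 + 4 + 2 + 2 = 11 ≤ 14, interest score 7 + 14 + 12 + 11 = 44.
HCI + Databases + Networks: credit hours 3 + 4 + 2 = 9 ≤ 14, interest score 7 + 14 + 12 = 33.
Best is HCI, Databases, Networks, and ML with total interest score 44.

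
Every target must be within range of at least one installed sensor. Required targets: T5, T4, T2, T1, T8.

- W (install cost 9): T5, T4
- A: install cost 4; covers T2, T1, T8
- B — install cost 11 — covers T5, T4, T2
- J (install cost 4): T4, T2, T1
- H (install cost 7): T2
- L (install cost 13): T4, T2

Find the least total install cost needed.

13

The greedy cost-per-new-target heuristic would pick A, J, and W for 17, but a cheaper cover exists.
Choose W and A: together they cover T5, T4, T2, T1, T8 — every target.
Total install cost: 9 + 4 = 13.
No cover costs less than 13.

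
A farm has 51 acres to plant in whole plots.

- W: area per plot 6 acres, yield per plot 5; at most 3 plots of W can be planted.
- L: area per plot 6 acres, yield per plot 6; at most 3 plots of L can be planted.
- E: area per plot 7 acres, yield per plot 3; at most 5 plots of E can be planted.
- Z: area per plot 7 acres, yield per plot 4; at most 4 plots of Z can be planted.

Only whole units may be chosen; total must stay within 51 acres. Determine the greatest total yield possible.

41

This is a bounded integer knapsack.
3×W, 3×L, and 2×Z: area 50 ≤ 51, yield 3·5 + 3·6 + 2·4 = 41.
2×W, 3×L, and 3×Z: area 51 ≤ 51, yield 2·5 + 3·6 + 3·4 = 40.
Best is 41.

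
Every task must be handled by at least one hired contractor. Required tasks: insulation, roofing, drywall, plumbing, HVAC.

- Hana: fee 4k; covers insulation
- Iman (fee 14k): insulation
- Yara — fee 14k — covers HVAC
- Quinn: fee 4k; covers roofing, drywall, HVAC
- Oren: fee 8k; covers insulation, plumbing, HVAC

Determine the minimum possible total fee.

The greedy cost-per-new-task heuristic would pick Quinn, Hana, and Oren for 16, but a cheaper cover exists.
Choose Quinn and Oren: together they cover insulation, roofing, drywall, plumbing, HVAC — every task.
Total fee: 4 + 8 = 12.
No cover costs less than 12.

12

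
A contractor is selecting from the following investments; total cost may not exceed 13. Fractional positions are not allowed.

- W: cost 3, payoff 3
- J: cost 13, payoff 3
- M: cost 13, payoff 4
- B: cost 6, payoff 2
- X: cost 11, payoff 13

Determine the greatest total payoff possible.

13

This is an integer program with binary decision variables.
Allowing fractional choices, the relaxed optimum would be about 15.0, but investments are indivisible.
M: cost 13 ≤ 13, payoff 4.
X: cost 11 ≤ 13, payoff 13.
W + B: cost 3 + 6 = 9 ≤ 13, payoff 3 + 2 = 5.
Best is X with total payoff 13.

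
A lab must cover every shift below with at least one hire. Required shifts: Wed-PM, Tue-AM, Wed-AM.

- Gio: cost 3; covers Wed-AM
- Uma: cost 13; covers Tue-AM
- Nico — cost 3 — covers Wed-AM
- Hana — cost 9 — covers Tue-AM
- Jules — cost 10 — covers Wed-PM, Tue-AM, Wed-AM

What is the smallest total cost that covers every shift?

10

The greedy cost-per-new-shift heuristic would pick Gio and Jules for 13, but a cheaper cover exists.
Jules alone covers Wed-PM, Tue-AM, Wed-AM — every shift.
Total cost: 10.
No cover costs less than 10.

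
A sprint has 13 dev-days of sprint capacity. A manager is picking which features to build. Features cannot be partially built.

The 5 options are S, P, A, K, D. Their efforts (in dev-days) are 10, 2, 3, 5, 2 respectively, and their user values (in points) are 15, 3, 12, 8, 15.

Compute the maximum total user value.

This is a 0-1 knapsack instance.
P + A + D: effort 2 + 3 + 2 = 7 ≤ 13, user value 3 + 12 + 15 = 30.
A + K + D: effort 3 + 5 + 2 = 10 ≤ 13, user value 12 + 8 + 15 = 35.
P + A + K + D: effort 2 + 3 + 5 + 2 = 12 ≤ 13, user value 3 + 12 + 8 + 15 = 38.
Best is P, A, K, and D with total user value 38.

38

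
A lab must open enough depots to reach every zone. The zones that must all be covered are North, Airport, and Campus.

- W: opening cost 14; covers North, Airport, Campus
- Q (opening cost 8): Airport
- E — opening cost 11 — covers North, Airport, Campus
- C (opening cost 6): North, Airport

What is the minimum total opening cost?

E alone covers North, Airport, Campus — every zone.
Total opening cost: 11.

11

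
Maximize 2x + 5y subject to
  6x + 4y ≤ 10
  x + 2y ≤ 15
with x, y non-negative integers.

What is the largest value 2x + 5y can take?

10

The continuous relaxation peaks at (0, 2.5) with value 12.50; rounding to a feasible lattice point costs some objective.
(x,y)=(0,2) is feasible, giving 10.
(x,y)=(1,1) is feasible, giving 7.
(x,y)=(0,1) is feasible, giving 5.
Maximum is 10 at (x,y)=(0,2).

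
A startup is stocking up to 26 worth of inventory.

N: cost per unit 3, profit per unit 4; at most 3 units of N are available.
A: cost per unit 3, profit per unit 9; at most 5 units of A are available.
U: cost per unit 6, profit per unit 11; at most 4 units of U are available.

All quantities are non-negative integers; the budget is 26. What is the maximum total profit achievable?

60

Take 1×N, 5×A, and 1×U: cost 24 ≤ 26, profit 1·4 + 5·9 + 1·11 = 60.
A has the best ratio (9/3) and is taken to its limit of 5; remaining capacity is filled optimally with the others.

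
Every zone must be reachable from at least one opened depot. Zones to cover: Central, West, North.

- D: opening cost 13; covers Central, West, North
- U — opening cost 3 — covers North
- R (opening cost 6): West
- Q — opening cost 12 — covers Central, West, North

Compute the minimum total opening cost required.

The greedy cost-per-new-zone heuristic would pick U, R, and Q for 21, but a cheaper cover exists.
Q alone covers Central, West, North — every zone.
Total opening cost: 12.
No cover costs less than 12.

12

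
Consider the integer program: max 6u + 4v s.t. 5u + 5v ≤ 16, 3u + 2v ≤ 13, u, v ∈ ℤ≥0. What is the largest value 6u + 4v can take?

Relaxing integrality, the LP optimum is 19.20 at (u,v) = (3.2, 0), which is not an integer point.
(u,v)=(3,0): 5·3+5·0=15≤16, 3·3+2·0=9≤13, objective 18.
(u,v)=(2,1): 5·2+5·1=15≤16, 3·2+2·1=8≤13, objective 16.
(u,v)=(2,0): 5·2+5·0=10≤16, 3·2+2·0=6≤13, objective 12.
Maximum is 18 at (u,v)=(3,0).

18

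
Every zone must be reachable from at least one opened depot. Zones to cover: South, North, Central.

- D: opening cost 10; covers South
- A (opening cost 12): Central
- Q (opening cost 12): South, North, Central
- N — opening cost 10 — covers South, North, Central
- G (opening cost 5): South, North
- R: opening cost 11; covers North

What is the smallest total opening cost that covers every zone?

The greedy cost-per-new-zone heuristic would pick G and N for 15, but a cheaper cover exists.
N alone covers South, North, Central — every zone.
Total opening cost: 10.
No cover costs less than 10.

10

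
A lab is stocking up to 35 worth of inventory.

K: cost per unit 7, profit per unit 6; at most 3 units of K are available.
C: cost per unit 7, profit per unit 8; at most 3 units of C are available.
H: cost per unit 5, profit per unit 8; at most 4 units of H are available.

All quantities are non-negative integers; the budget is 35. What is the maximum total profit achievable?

H has the best ratio (8/5); taking only H gives at most 4×8 = 32 (stopped by the supply cap of 4).
Mixing does better — 2×C and 4×H: cost 34 ≤ 35, profit 2·8 + 4·8 = 48.

48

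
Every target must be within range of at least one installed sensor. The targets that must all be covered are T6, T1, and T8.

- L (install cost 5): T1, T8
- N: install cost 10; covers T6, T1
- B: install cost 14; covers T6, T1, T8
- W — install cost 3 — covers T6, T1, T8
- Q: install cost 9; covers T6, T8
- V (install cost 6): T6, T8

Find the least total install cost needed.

3

W alone covers T6, T1, T8 — every target.
Total install cost: 3.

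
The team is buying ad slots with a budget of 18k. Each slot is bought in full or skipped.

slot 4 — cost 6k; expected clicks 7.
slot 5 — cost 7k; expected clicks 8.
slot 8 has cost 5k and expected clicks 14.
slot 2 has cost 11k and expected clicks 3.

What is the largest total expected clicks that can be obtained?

slot 5 + slot 8: cost 7 + 5 = 12 ≤ 18, expected clicks 8 + 14 = 22.
slot 4 + slot 8: cost 6 + 5 = 11 ≤ 18, expected clicks 7 + 14 = 21.
slot 4 + slot 5 + slot 8: cost 6 + 7 + 5 = 18 ≤ 18, expected clicks 7 + 8 + 14 = 29.
Best is slot 4, slot 5, and slot 8 with total expected clicks 29.

29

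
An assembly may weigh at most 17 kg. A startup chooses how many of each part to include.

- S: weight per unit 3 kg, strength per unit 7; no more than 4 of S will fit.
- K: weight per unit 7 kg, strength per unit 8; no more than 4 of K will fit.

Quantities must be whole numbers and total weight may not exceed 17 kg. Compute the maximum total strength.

Take 3×S and 1×K: weight 16 ≤ 17, strength 3·7 + 1·8 = 29.
No other integer combination yields more.

29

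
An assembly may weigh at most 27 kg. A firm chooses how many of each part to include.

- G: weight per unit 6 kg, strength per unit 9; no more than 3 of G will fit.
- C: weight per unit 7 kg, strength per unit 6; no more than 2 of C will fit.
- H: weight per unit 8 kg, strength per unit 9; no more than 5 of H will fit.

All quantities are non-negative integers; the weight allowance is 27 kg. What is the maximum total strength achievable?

This is a bounded integer knapsack.
G has the best ratio (9/6); taking only G gives at most 3×9 = 27 (stopped by the supply cap of 3).
Mixing does better — 3×G and 1×H: weight 26 ≤ 27, strength 3·9 + 1·9 = 36.

36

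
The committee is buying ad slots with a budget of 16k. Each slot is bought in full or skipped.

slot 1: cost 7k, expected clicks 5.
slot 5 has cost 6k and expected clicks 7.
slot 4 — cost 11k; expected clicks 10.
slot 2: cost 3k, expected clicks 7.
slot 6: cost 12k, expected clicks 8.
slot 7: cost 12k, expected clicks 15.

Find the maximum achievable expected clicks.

Allowing fractional choices, the relaxed optimum would be about 23.2, but ad slots are indivisible.
slot 2 + slot 7: cost 3 + 12 = 15 ≤ 16, expected clicks 7 + 15 = 22.
slot 1 + slot 5 + slot 2: cost 7 + 6 + 3 = 16 ≤ 16, expected clicks 5 + 7 + 7 = 19.
Best is slot 2 and slot 7 with total expected clicks 22.

22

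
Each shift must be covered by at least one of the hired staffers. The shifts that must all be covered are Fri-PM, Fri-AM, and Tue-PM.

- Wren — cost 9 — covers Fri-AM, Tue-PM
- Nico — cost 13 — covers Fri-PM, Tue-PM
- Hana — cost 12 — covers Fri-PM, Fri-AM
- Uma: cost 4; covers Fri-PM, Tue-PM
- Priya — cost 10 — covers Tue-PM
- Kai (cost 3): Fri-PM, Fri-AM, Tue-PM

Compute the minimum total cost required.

Kai alone covers Fri-PM, Fri-AM, Tue-PM — every shift.
Total cost: 3.
No cover costs less than 3.

3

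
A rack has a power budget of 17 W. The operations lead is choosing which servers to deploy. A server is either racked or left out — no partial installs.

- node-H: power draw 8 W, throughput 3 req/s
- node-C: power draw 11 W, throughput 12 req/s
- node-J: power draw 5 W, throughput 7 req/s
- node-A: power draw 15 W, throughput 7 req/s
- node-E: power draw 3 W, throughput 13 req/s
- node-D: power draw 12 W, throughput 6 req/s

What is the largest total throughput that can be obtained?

25

Treat it as a binary knapsack problem.
node-C + node-E: power draw 11 + 3 = 14 ≤ 17, throughput 12 + 13 = 25.
node-H + node-J + node-E: power draw 8 + 5 + 3 = 16 ≤ 17, throughput 3 + 7 + 13 = 23.
node-J + node-E: power draw 5 + 3 = 8 ≤ 17, throughput 7 + 13 = 20.
Best is node-C and node-E with total throughput 25.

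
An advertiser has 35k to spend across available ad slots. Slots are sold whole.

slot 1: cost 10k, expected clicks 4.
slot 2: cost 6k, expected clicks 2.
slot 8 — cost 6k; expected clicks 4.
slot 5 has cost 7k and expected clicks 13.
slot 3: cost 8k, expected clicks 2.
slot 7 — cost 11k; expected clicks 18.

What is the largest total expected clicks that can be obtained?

39

slot 1 + slot 8 + slot 5 + slot 7: cost 10 + 6 + 7 + 11 = 34 ≤ 35, expected clicks 4 + 4 + 13 + 18 = 39.
slot 8 + slot 5 + slot 3 + slot 7: cost 6 + 7 + 8 + 11 = 32 ≤ 35, expected clicks 4 + 13 + 2 + 18 = 37.
slot 2 + slot 8 + slot 5 + slot 7: cost 6 + 6 + 7 + 11 = 30 ≤ 35, expected clicks 2 + 4 + 13 + 18 = 37.
Best is slot 1, slot 8, slot 5, and slot 7 with total expected clicks 39.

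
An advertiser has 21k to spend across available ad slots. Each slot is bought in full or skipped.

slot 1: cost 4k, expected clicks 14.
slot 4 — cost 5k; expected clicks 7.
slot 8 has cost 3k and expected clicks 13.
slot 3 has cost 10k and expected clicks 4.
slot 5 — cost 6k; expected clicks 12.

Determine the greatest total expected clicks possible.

46

Take slot 1, slot 4, slot 8, and slot 5: cost 4 + 5 + 3 + 6 = 18 ≤ 21, expected clicks 14 + 7 + 13 + 12 = 46.
No other feasible combination does better.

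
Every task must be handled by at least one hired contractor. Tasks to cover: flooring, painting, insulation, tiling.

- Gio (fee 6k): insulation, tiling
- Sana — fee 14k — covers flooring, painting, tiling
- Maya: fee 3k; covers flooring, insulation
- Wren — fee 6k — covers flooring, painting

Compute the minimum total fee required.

12

This is an integer covering problem.
The greedy cost-per-new-task heuristic would pick Maya, Gio, and Wren for 15, but a cheaper cover exists.
Choose Gio and Wren: together they cover flooring, painting, insulation, tiling — every task.
Total fee: 6 + 6 = 12.
No cover costs less than 12.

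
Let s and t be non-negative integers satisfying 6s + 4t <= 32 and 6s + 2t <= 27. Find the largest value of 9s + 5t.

(s,t)=(2,5) is feasible, giving 43.
(s,t)=(3,3) is feasible, giving 42.
(s,t)=(4,1) is feasible, giving 41.
(s,t)=(1,6) is feasible, giving 39.
No feasible integer point exceeds 43.

43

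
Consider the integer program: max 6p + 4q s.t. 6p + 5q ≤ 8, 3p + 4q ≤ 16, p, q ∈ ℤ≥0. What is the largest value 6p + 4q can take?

(p,q)=(1,0): 6·1+5·0=6≤8, 3·1+4·0=3≤16, objective 6.
(p,q)=(0,1): 6·0+5·1=5≤8, 3·0+4·1=4≤16, objective 4.
(p,q)=(0,0): 6·0+5·0=0≤8, 3·0+4·0=0≤16, objective 0.
Maximum is 6 at (p,q)=(1,0).

6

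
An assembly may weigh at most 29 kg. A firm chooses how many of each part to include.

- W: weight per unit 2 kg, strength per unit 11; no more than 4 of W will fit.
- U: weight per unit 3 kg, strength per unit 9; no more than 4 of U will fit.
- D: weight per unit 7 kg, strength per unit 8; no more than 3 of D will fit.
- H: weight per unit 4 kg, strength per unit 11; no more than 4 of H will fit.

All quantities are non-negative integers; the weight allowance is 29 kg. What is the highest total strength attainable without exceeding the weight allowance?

104

This is a bounded integer knapsack.
Take 4×W, 3×U, and 3×H: weight 29 ≤ 29, strength 4·11 + 3·9 + 3·11 = 104.
W has the best ratio (11/2) and is taken to its limit of 4; remaining capacity is filled optimally with the others.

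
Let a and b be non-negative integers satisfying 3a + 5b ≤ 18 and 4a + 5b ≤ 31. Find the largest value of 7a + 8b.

(a,b)=(6,0): 3·6+5·0=18≤18, 4·6+5·0=24≤31, objective 42.
(a,b)=(5,0): 3·5+5·0=15≤18, 4·5+5·0=20≤31, objective 35.
Maximum is 42 at (a,b)=(6,0).

42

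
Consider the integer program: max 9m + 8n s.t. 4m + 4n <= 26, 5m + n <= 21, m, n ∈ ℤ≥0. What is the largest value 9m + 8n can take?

Relaxing integrality, the LP optimum is 55.62 at (m,n) = (3.62, 2.88), which is not an integer point.
(m,n)=(3,3): 4·3+4·3=24≤26, 5·3+1·3=18≤21, objective 51.
(m,n)=(2,4): 4·2+4·4=24≤26, 5·2+1·4=14≤21, objective 50.
(m,n)=(4,1): 4·4+4·1=20≤26, 5·4+1·1=21≤21, objective 44.
The best lattice point is (3,3), giving 51.

51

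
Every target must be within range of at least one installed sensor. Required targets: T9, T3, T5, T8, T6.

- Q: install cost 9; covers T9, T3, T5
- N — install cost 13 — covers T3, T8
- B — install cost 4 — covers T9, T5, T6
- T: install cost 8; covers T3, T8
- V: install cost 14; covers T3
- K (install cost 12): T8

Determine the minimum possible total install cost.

12

This is a weighted set-cover instance.
Choose B and T: together they cover T9, T3, T5, T8, T6 — every target.
Total install cost: 4 + 8 = 12.
No cover costs less than 12.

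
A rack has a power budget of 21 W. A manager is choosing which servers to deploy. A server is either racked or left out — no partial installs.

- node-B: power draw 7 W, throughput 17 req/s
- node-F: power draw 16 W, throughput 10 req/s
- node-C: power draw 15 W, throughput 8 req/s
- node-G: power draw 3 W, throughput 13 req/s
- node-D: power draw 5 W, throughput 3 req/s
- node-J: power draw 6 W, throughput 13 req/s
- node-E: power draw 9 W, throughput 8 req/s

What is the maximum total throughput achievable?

node-B + node-G + node-E: power draw 7 + 3 + 9 = 19 ≤ 21, throughput 17 + 13 + 8 = 38.
node-B + node-G + node-D + node-J: power draw 7 + 3 + 5 + 6 = 21 ≤ 21, throughput 17 + 13 + 3 + 13 = 46.
node-B + node-G + node-J: power draw 7 + 3 + 6 = 16 ≤ 21, throughput 17 + 13 + 13 = 43.
Best is node-B, node-G, node-D, and node-J with total throughput 46.

46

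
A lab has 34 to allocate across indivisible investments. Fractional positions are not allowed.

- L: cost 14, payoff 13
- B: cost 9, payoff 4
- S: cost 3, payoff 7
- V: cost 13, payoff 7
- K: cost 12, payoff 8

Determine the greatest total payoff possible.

L + B + S: cost 14 + 9 + 3 = 26 ≤ 34, payoff 13 + 4 + 7 = 24.
L + S + K: cost 14 + 3 + 12 = 29 ≤ 34, payoff 13 + 7 + 8 = 28.
L + S + V: cost 14 + 3 + 13 = 30 ≤ 34, payoff 13 + 7 + 7 = 27.
Best is L, S, and K with total payoff 28.

28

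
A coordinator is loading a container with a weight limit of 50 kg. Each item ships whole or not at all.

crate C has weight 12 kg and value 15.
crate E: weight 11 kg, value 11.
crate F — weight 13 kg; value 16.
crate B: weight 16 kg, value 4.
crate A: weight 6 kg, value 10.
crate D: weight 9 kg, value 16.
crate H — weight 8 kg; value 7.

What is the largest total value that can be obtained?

64

This is an integer program with binary decision variables.
Allowing fractional choices, the relaxed optimum would be about 67.0, but items are indivisible.
crate C + crate F + crate A + crate D + crate H: weight 12 + 13 + 6 + 9 + 8 = 48 ≤ 50, value 15 + 16 + 10 + 16 + 7 = 64.
crate C + crate E + crate A + crate D + crate H: weight 12 + 11 + 6 + 9 + 8 = 46 ≤ 50, value 15 + 11 + 10 + 16 + 7 = 59.
crate E + crate F + crate A + crate D + crate H: weight 11 + 13 + 6 + 9 + 8 = 47 ≤ 50, value 11 + 16 + 10 + 16 + 7 = 60.
Best is crate C, crate F, crate A, crate D, and crate H with total value 64.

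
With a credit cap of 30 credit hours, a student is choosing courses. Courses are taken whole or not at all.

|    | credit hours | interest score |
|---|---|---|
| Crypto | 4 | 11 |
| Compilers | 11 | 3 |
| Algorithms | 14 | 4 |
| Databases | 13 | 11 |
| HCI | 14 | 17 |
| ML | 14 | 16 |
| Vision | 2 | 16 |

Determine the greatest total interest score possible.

49

Databases + HCI + Vision: credit hours 13 + 14 + 2 = 29 ≤ 30, interest score 11 + 17 + 16 = 44.
Crypto + HCI + Vision: credit hours 4 + 14 + 2 = 20 ≤ 30, interest score 11 + 17 + 16 = 44.
HCI + ML + Vision: credit hours 14 + 14 + 2 = 30 ≤ 30, interest score 17 + 16 + 16 = 49.
Best is HCI, ML, and Vision with total interest score 49.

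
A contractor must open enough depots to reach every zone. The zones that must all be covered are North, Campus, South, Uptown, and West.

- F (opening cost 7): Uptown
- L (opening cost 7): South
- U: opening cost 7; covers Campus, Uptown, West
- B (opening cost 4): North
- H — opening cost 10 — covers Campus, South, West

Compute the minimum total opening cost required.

Choose L, U, and B: together they cover North, Campus, South, Uptown, West — every zone.
Total opening cost: 7 + 7 + 4 = 18.
No cover costs less than 18.

18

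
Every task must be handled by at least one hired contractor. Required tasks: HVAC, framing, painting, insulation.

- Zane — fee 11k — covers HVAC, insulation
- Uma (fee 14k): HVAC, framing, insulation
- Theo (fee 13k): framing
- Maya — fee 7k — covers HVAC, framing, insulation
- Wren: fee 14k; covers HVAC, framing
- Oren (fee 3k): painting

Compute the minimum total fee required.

10

Choose Maya and Oren: together they cover HVAC, framing, painting, insulation — every task.
Total fee: 7 + 3 = 10.
No cover costs less than 10.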